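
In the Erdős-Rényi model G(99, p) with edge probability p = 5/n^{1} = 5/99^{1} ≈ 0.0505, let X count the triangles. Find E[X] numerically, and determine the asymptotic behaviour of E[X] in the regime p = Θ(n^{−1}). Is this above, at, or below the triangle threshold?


Number of potential triangles: C(99, 3) = 156849.
Each occurs with probability p³ ≈ (0.0505)³ ≈ 1.28826e-04.
By linearity: E[X] = C(99, 3)·p³ ≈ 156849 · 1.28826e-04 ≈ 20.206.
Here α = 1, so p = 5/n is exactly at the triangle threshold p ~ 1/n. Asymptotically E[X] → c³/6 = 5³/6 = 125/6 ≈ 20.833, a bounded constant. In this regime the triangle count is asymptotically Poisson(c³/6).

E[X] ≈ 20.206; in regime p = Θ(1/n^{1}) E[X] stays bounded (at the triangle threshold p ~ 1/n).


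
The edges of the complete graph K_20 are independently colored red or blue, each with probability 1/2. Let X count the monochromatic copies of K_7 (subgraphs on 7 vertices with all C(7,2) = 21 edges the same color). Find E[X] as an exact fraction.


Let X = Σ_S X_S over the C(20, 7) = 77520 subsets S of size 7, where X_S = 1 if the K_7 on S is monochromatic.
For a fixed S, the K_7 on S has C(7, 2) = 21 edges. P[all 21 edges red] = (1/2)^21, and likewise for blue, so P[monochromatic] = 2·(1/2)^21 = 2^{1 − 21} = 1/1048576.
Summing: E[X] = C(20, 7) · 2^{1 − 21} = 77520 · 1/1048576 = 4845/65536.
Numerically: E[X] ≈ 0.074.

E[X] = C(20,7)·2^(1−C(7,2)) = 4845/65536 ≈ 0.074.


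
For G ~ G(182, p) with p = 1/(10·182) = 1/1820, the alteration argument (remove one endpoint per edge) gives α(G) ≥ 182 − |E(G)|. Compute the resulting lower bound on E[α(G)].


E[|E(G)|] = C(182, 2)·p = 16471 · (1/1820) = 181/20.
E[α(G)] ≥ n − E[|E(G)|] = 182 − 181/20 = 3459/20.
Numerically: ≈ 172.9500.
(This is only a lower bound; the true E[α(G)] may be larger.)

E[α(G)] ≥ 3459/20 ≈ 172.9500.


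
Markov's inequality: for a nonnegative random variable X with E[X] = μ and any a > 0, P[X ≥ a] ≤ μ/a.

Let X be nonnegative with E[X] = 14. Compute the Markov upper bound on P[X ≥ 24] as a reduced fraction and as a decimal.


μ = E[X] = 14, a = 24.
Markov: P[X ≥ 24] ≤ μ/a = (14)/24 = 7/12.
Numerically: ≈ 0.583.
(Since a = 24 > μ = 14.000, the bound 7/12 is < 1 and informative.)

P[X ≥ 24] ≤ 7/12 ≈ 0.583.


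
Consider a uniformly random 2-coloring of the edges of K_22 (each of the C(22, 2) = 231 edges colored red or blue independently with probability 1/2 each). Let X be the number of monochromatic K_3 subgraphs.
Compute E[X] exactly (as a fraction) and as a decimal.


Let X = Σ_S X_S over the C(22, 3) = 1540 subsets S of size 3, where X_S = 1 if the K_3 on S is monochromatic.
For a fixed S, the K_3 on S has C(3, 2) = 3 edges. P[all 3 edges red] = (1/2)^3, and likewise for blue, so P[monochromatic] = 2·(1/2)^3 = 2^{1 − 3} = 1/4.
By linearity of expectation: E[X] = C(22, 3) · 2^{1 − 3} = 1540 · 1/4 = 385.
Numerically: E[X] ≈ 385.0000.

E[X] = C(22,3)·2^(1−C(3,2)) = 385 ≈ 385.0000.


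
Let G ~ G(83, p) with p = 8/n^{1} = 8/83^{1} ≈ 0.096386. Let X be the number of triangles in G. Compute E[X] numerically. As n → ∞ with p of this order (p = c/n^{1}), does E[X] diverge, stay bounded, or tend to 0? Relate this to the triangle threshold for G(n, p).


Number of potential triangles: C(83, 3) = 91881.
Each occurs with probability p³ ≈ (0.096386)³ ≈ 8.9543834e-04.
By linearity: E[X] = C(83, 3)·p³ ≈ 91881 · 8.9543834e-04 ≈ 82.27377.
Here α = 1, so p = 8/n is exactly at the triangle threshold p ~ 1/n. Asymptotically E[X] → c³/6 = 8³/6 = 256/3 ≈ 85.33333, a bounded constant. In this regime the triangle count is asymptotically Poisson(c³/6).

E[X] ≈ 82.27377; in regime p = Θ(1/n^{1}) E[X] stays bounded (at the triangle threshold p ~ 1/n).


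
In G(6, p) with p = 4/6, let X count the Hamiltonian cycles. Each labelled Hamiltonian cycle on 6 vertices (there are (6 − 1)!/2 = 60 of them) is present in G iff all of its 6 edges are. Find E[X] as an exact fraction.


K_6 has (6 − 1)!/2 = 60 labelled Hamiltonian cycles.
For each such Hamiltonian cycle H, let X_H = 1 if all 6 edges of H are present in G. Then P[X_H = 1] = p^{6} = (2/3)^{6} = 64/729.
Summing the indicators: E[X] = Σ_H E[X_H] = 60 · p^{6} = 60 · 64/729 = 1280/243.
Numerically: E[X] ≈ 5.2675.

E[X] = 60 · (2/3)^{6} = 1280/243 ≈ 5.2675.


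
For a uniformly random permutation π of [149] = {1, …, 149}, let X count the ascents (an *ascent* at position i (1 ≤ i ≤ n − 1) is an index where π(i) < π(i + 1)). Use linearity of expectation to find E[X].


Write X = Σ X_I over i = 1, …, 148, with X_I the indicator of one ascent.
There are 148 indicators.
For each fixed i, the pair (π(i), π(i+1)) is a uniformly random ordered pair of distinct values from {1, …, 149}; by symmetry P[π(i) < π(i+1)] = 1/2.
By linearity: E[X] = 148 · (1/2) = (149 − 1) · (1/2) = 74 ≈ 74.000000.

E[X] = 74 = 74.000000.


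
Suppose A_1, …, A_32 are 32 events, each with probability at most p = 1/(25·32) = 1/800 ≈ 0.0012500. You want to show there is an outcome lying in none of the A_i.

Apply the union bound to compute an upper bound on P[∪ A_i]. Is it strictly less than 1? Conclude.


Union bound: P[∪_{i=1}^{32} A_i] ≤ Σ_i P[A_i] ≤ 32·p = 32·(1/800) = 1/25.
Numerically: 1/25 ≈ 0.0400000.
Is 1/25 < 1? YES.
Since P[∪ A_i] ≤ 1/25 < 1, the complement has P[∩ A_i^c] ≥ 1 − 1/25 = 24/25 > 0, so some outcome avoids every A_i.

32·p = 1/25 ≈ 0.0400000; existence CERTIFIED by the union bound.


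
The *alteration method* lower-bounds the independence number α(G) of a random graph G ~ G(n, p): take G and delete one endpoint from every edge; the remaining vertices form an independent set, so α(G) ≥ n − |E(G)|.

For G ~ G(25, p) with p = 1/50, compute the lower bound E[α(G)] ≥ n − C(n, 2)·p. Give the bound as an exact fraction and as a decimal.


E[|E(G)|] = C(25, 2)·p = 300 · (1/50) = 6.
E[α(G)] ≥ n − E[|E(G)|] = 25 − 6 = 19.
Numerically: ≈ 19.0000.
(This is only a lower bound; the true E[α(G)] may be larger.)

E[α(G)] ≥ 19 ≈ 19.0000.


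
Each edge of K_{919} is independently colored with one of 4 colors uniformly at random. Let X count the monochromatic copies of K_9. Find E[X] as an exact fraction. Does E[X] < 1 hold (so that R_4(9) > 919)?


E[X] = C(919, 9) · 4^{1 − 36} = 1238828681639563077558 · 4^{−35} = 1238828681639563077558/1180591620717411303424.
As a reduced fraction: E[X] = 619414340819781538779/590295810358705651712 ≈ 1.0493.
Is E[X] < 1? NO.
Since E[X] ≥ 1, the first-moment bound is inconclusive at n = 919; it does NOT by itself certify R_4(9) > 919.

E[X] = 619414340819781538779/590295810358705651712 ≈ 1.0493; E[X] ≥ 1; first-moment method inconclusive here.


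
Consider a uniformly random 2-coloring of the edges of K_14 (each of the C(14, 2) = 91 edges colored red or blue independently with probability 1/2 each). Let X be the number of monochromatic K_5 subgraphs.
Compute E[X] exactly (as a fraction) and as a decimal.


Let X = Σ_S X_S over the C(14, 5) = 2002 subsets S of size 5, where X_S = 1 if the K_5 on S is monochromatic.
For a fixed S, the K_5 on S has C(5, 2) = 10 edges. P[all 10 edges red] = (1/2)^10, and likewise for blue, so P[monochromatic] = 2·(1/2)^10 = 2^{1 − 10} = 1/512.
By linearity: E[X] = C(14, 5) · 2^{1 − 10} = 2002 · 1/512 = 1001/256.
Numerically: E[X] ≈ 3.910156.

E[X] = C(14,5)·2^(1−C(5,2)) = 1001/256 ≈ 3.910156.


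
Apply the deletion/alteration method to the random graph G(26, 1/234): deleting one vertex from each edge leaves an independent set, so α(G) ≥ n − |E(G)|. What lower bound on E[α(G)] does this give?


E[|E(G)|] = C(26, 2)·p = 325 · (1/234) = 25/18.
E[α(G)] ≥ n − E[|E(G)|] = 26 − 25/18 = 443/18.
Numerically: ≈ 24.6111.
(This is only a lower bound; the true E[α(G)] may be larger.)

E[α(G)] ≥ 443/18 ≈ 24.6111.


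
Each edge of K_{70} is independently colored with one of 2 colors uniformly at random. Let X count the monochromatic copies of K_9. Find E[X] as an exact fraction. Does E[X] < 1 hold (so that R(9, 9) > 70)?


E[X] = C(70, 9) · 2^{1 − 36} = 65033528560 · 2^{−35} = 65033528560/34359738368.
As a reduced fraction: E[X] = 4064595535/2147483648 ≈ 1.892725.
Is E[X] < 1? NO.
Since E[X] ≥ 1, the first-moment bound is inconclusive at n = 70; it does NOT by itself certify R(9, 9) > 70.

E[X] = 4064595535/2147483648 ≈ 1.892725; E[X] ≥ 1; first-moment method inconclusive here.


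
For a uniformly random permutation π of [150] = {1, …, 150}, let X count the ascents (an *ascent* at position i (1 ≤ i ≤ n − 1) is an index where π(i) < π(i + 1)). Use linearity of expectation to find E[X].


Write X = Σ X_I over i = 1, …, 149, with X_I the indicator of one ascent.
There are 149 indicators.
For each fixed i, the pair (π(i), π(i+1)) is a uniformly random ordered pair of distinct values from {1, …, 150}; by symmetry P[π(i) < π(i+1)] = 1/2.
By linearity: E[X] = 149 · (1/2) = (150 − 1) · (1/2) = 149/2 ≈ 74.500.

E[X] = 149/2 = 74.500.


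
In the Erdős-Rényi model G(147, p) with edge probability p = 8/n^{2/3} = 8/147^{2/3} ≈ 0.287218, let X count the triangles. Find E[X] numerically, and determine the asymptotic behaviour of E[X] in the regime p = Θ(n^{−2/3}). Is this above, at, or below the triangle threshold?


Number of potential triangles: C(147, 3) = 518665.
Each occurs with probability p³ ≈ (0.287218)³ ≈ 2.36938313e-02.
By linearity: E[X] = C(147, 3)·p³ ≈ 518665 · 2.36938313e-02 ≈ 12289.160998.
Since α = 2/3 < 1, p = c/n^{2/3} ≫ 1/n is above the triangle threshold p ~ 1/n. Asymptotically E[X] ~ (c³/6)·n^{3(1−α)} = (8³/6)·n^{1} → ∞; triangles are abundant w.h.p.

E[X] ≈ 12289.160998; in regime p = Θ(1/n^{2/3}) E[X] diverges (above the triangle threshold p ~ 1/n).


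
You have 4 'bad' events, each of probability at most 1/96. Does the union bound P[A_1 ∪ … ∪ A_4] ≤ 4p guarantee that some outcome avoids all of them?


Union bound: P[∪_{i=1}^{4} A_i] ≤ Σ_i P[A_i] ≤ 4·p = 4·(1/96) = 1/24.
Numerically: 1/24 ≈ 0.0416667.
Is 1/24 < 1? YES.
Since P[∪ A_i] ≤ 1/24 < 1, the complement has P[∩ A_i^c] ≥ 1 − 1/24 = 23/24 > 0, so some outcome avoids every A_i.

4·p = 1/24 ≈ 0.0416667; existence CERTIFIED by the union bound.


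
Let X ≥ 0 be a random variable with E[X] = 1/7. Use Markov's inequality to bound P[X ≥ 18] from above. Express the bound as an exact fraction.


μ = E[X] = 1/7, a = 18.
Markov: P[X ≥ 18] ≤ μ/a = (1/7)/18 = 1/126.
Numerically: ≈ 0.008.
(Since a = 18 > μ = 0.143, the bound 1/126 is < 1 and informative.)

P[X ≥ 18] ≤ 1/126 ≈ 0.008.


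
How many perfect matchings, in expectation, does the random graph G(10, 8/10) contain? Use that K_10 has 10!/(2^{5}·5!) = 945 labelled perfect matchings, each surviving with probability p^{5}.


K_10 has 10!/(2^{5}·5!) = 945 labelled perfect matchings.
For each such perfect matching H, let X_H = 1 if all 5 edges of H are present in G. Then P[X_H = 1] = p^{5} = (4/5)^{5} = 1024/3125.
Summing the indicators: E[X] = Σ_H E[X_H] = 945 · p^{5} = 945 · 1024/3125 = 193536/625.
Numerically: E[X] ≈ 309.658.

E[X] = 945 · (4/5)^{5} = 193536/625 ≈ 309.658.


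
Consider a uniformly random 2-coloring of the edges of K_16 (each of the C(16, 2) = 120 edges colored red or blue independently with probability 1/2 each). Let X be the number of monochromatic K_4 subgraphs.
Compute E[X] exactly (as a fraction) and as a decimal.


Let X = Σ_S X_S over the C(16, 4) = 1820 subsets S of size 4, where X_S = 1 if the K_4 on S is monochromatic.
For a fixed S, the K_4 on S has C(4, 2) = 6 edges. P[all 6 edges red] = (1/2)^6, and likewise for blue, so P[monochromatic] = 2·(1/2)^6 = 2^{1 − 6} = 1/32.
By linearity of expectation: E[X] = C(16, 4) · 2^{1 − 6} = 1820 · 1/32 = 455/8.
Numerically: E[X] ≈ 56.8750.

E[X] = C(16,4)·2^(1−C(4,2)) = 455/8 ≈ 56.8750.


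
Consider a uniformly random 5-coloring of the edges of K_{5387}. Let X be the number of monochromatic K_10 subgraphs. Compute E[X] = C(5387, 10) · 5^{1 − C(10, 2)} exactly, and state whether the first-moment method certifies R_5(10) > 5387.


E[X] = C(5387, 10) · 5^{1 − 45} = 5624406917627224603154306376491 · 5^{−44} = 5624406917627224603154306376491/5684341886080801486968994140625.
As a reduced fraction: E[X] = 5624406917627224603154306376491/5684341886080801486968994140625 ≈ 0.989456.
Is E[X] < 1? YES.
Since E[X] < 1, there exists a 5-coloring of K_{5387} with no monochromatic K_10; hence R_5(10) > 5387.

E[X] = 5624406917627224603154306376491/5684341886080801486968994140625 ≈ 0.989456; E[X] < 1, so R_5(10) > 5387.


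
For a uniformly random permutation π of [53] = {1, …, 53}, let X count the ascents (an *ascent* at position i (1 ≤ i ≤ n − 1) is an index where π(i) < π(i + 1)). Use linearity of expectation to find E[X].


Write X = Σ X_I over i = 1, …, 52, with X_I the indicator of one ascent.
There are 52 indicators.
For each fixed i, the pair (π(i), π(i+1)) is a uniformly random ordered pair of distinct values from {1, …, 53}; by symmetry P[π(i) < π(i+1)] = 1/2.
By linearity: E[X] = 52 · (1/2) = (53 − 1) · (1/2) = 26 ≈ 26.000000.

E[X] = 26 = 26.000000.


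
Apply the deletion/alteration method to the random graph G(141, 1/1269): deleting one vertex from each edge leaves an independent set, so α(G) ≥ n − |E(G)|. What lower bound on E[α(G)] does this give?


E[|E(G)|] = C(141, 2)·p = 9870 · (1/1269) = 70/9.
E[α(G)] ≥ n − E[|E(G)|] = 141 − 70/9 = 1199/9.
Numerically: ≈ 133.222.
(This is only a lower bound; the true E[α(G)] may be larger.)

E[α(G)] ≥ 1199/9 ≈ 133.222.


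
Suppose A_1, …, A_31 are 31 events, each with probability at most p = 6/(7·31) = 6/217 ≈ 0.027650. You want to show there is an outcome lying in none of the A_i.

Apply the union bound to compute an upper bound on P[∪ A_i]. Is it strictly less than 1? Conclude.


Union bound: P[∪_{i=1}^{31} A_i] ≤ Σ_i P[A_i] ≤ 31·p = 31·(6/217) = 6/7.
Numerically: 6/7 ≈ 0.857143.
Is 6/7 < 1? YES.
Since P[∪ A_i] ≤ 6/7 < 1, the complement has P[∩ A_i^c] ≥ 1 − 6/7 = 1/7 > 0, so some outcome avoids every A_i.

31·p = 6/7 ≈ 0.857143; existence CERTIFIED by the union bound.


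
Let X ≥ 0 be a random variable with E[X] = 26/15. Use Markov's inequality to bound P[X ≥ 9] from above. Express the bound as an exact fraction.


μ = E[X] = 26/15, a = 9.
Markov: P[X ≥ 9] ≤ μ/a = (26/15)/9 = 26/135.
Numerically: ≈ 0.193.
(Since a = 9 > μ = 1.733, the bound 26/135 is < 1 and informative.)

P[X ≥ 9] ≤ 26/135 ≈ 0.193.


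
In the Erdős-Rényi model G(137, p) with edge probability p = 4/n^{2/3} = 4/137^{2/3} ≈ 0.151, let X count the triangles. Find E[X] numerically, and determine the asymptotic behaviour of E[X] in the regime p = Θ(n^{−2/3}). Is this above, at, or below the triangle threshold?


Number of potential triangles: C(137, 3) = 419220.
Each occurs with probability p³ ≈ (0.151)³ ≈ 3.40988e-03.
By linearity: E[X] = C(137, 3)·p³ ≈ 419220 · 3.40988e-03 ≈ 1429.489.
Since α = 2/3 < 1, p = c/n^{2/3} ≫ 1/n is above the triangle threshold p ~ 1/n. Asymptotically E[X] ~ (c³/6)·n^{3(1−α)} = (4³/6)·n^{1} → ∞; triangles are abundant w.h.p.

E[X] ≈ 1429.489; in regime p = Θ(1/n^{2/3}) E[X] diverges (above the triangle threshold p ~ 1/n).


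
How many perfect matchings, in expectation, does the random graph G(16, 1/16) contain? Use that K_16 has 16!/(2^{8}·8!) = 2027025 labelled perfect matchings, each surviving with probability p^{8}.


K_16 has 16!/(2^{8}·8!) = 2027025 labelled perfect matchings.
For each such perfect matching H, let X_H = 1 if all 8 edges of H are present in G. Then P[X_H = 1] = p^{8} = (1/16)^{8} = 1/4294967296.
By linearity of expectation: E[X] = Σ_H E[X_H] = 2027025 · p^{8} = 2027025 · 1/4294967296 = 2027025/4294967296.
Numerically: E[X] ≈ 0.000472.

E[X] = 2027025 · (1/16)^{8} = 2027025/4294967296 ≈ 0.000472.


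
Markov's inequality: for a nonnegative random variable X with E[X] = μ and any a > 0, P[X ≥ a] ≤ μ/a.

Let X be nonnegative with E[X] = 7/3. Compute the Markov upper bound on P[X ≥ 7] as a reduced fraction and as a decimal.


μ = E[X] = 7/3, a = 7.
Markov: P[X ≥ 7] ≤ μ/a = (7/3)/7 = 1/3.
Numerically: ≈ 0.333.
(Since a = 7 > μ = 2.333, the bound 1/3 is < 1 and informative.)

P[X ≥ 7] ≤ 1/3 ≈ 0.333.


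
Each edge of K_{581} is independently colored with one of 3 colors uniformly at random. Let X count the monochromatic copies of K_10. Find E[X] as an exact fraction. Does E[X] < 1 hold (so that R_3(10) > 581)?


E[X] = C(581, 10) · 3^{1 − 45} = 1117316416086113363120 · 3^{−44} = 1117316416086113363120/984770902183611232881.
As a reduced fraction: E[X] = 1117316416086113363120/984770902183611232881 ≈ 1.135.
Is E[X] < 1? NO.
Since E[X] ≥ 1, the first-moment bound is inconclusive at n = 581; it does NOT by itself certify R_3(10) > 581.

E[X] = 1117316416086113363120/984770902183611232881 ≈ 1.135; E[X] ≥ 1; first-moment method inconclusive here.


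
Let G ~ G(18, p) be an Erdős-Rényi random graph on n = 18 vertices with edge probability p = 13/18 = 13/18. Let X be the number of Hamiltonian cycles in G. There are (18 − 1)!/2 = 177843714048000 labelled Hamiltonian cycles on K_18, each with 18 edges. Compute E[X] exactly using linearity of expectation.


K_18 has (18 − 1)!/2 = 177843714048000 labelled Hamiltonian cycles.
For each such Hamiltonian cycle H, let X_H = 1 if all 18 edges of H are present in G. Then P[X_H = 1] = p^{18} = (13/18)^{18} = 112455406951957393129/39346408075296537575424.
Summing the indicators: E[X] = Σ_H E[X_H] = 177843714048000 · p^{18} = 177843714048000 · 112455406951957393129/39346408075296537575424 = 1674446952588776589016668875/3294258113514384.
Numerically: E[X] ≈ 5.083e+11.

E[X] = 177843714048000 · (13/18)^{18} = 1674446952588776589016668875/3294258113514384 ≈ 5.083e+11.


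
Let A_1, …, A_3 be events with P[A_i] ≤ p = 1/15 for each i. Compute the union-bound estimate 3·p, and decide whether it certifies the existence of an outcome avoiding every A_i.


Union bound: P[∪_{i=1}^{3} A_i] ≤ Σ_i P[A_i] ≤ 3·p = 3·(1/15) = 1/5.
Numerically: 1/5 ≈ 0.2000000.
Is 1/5 < 1? YES.
Since P[∪ A_i] ≤ 1/5 < 1, the complement has P[∩ A_i^c] ≥ 1 − 1/5 = 4/5 > 0, so some outcome avoids every A_i.

3·p = 1/5 ≈ 0.2000000; existence CERTIFIED by the union bound.


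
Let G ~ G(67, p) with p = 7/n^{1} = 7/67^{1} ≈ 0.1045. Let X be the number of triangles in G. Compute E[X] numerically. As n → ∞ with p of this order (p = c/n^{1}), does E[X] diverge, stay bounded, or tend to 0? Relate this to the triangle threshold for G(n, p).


Number of potential triangles: C(67, 3) = 47905.
Each occurs with probability p³ ≈ (0.1045)³ ≈ 1.140433e-03.
By linearity: E[X] = C(67, 3)·p³ ≈ 47905 · 1.140433e-03 ≈ 54.6324.
Here α = 1, so p = 7/n is exactly at the triangle threshold p ~ 1/n. Asymptotically E[X] → c³/6 = 7³/6 = 343/6 ≈ 57.1667, a bounded constant. In this regime the triangle count is asymptotically Poisson(c³/6).

E[X] ≈ 54.6324; in regime p = Θ(1/n^{1}) E[X] stays bounded (at the triangle threshold p ~ 1/n).


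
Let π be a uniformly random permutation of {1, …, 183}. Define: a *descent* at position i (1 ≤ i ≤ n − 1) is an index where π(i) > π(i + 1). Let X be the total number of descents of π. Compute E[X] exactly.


Write X = Σ X_I over i = 1, …, 182, with X_I the indicator of one descent.
There are 182 indicators.
For each fixed i, the pair (π(i), π(i+1)) is a uniformly random ordered pair of distinct values from {1, …, 183}; by symmetry P[π(i) > π(i+1)] = 1/2.
By linearity: E[X] = 182 · (1/2) = (183 − 1) · (1/2) = 91 ≈ 91.000000.

E[X] = 91 = 91.000000.


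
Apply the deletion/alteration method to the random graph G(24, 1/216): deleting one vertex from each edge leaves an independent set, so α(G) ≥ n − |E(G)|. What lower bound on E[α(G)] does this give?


E[|E(G)|] = C(24, 2)·p = 276 · (1/216) = 23/18.
E[α(G)] ≥ n − E[|E(G)|] = 24 − 23/18 = 409/18.
Numerically: ≈ 22.722.
(This is only a lower bound; the true E[α(G)] may be larger.)

E[α(G)] ≥ 409/18 ≈ 22.722.


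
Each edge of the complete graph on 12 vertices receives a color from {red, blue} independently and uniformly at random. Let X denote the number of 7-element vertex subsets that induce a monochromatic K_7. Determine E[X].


Let X = Σ_S X_S over the C(12, 7) = 792 subsets S of size 7, where X_S = 1 if the K_7 on S is monochromatic.
For a fixed S, the K_7 on S has C(7, 2) = 21 edges. P[all 21 edges red] = (1/2)^21, and likewise for blue, so P[monochromatic] = 2·(1/2)^21 = 2^{1 − 21} = 1/1048576.
Summing: E[X] = C(12, 7) · 2^{1 − 21} = 792 · 1/1048576 = 99/131072.
Numerically: E[X] ≈ 0.000755.

E[X] = C(12,7)·2^(1−C(7,2)) = 99/131072 ≈ 0.000755.


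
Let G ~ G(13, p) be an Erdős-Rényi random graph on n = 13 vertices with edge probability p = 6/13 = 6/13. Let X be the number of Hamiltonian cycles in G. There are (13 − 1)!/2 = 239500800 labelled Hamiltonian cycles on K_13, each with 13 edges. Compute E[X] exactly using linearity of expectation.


K_13 has (13 − 1)!/2 = 239500800 labelled Hamiltonian cycles.
For each such Hamiltonian cycle H, let X_H = 1 if all 13 edges of H are present in G. Then P[X_H = 1] = p^{13} = (6/13)^{13} = 13060694016/302875106592253.
Summing the indicators: E[X] = Σ_H E[X_H] = 239500800 · p^{13} = 239500800 · 13060694016/302875106592253 = 3128046665387212800/302875106592253.
Numerically: E[X] ≈ 1.033e+04.

E[X] = 239500800 · (6/13)^{13} = 3128046665387212800/302875106592253 ≈ 1.033e+04.


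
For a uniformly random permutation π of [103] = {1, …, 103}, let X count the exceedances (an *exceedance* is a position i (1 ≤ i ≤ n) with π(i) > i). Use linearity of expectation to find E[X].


Write X = Σ_{i=1}^{103} X_i, where X_i = 1_{π(i) > i}.
For each fixed i, π(i) is uniform over {1, …, 103} (marginal of a uniform permutation), so P[π(i) > i] = (n − i)/n. Summing: Σ_{i=1}^{103} (n − i)/n = (0 + 1 + … + 102)/103 = 103(103 − 1)/(2·103) = (103 − 1)/2.
Hence E[X] = Σ_{i=1}^{103} (103 − i)/103 = 51 ≈ 51.000000.

E[X] = 51 = 51.000000.


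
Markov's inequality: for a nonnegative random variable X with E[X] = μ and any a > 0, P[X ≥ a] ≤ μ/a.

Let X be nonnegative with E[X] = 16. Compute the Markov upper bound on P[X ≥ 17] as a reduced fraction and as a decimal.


μ = E[X] = 16, a = 17.
Markov: P[X ≥ 17] ≤ μ/a = (16)/17 = 16/17.
Numerically: ≈ 0.9412.
(Since a = 17 > μ = 16.0000, the bound 16/17 is < 1 and informative.)

P[X ≥ 17] ≤ 16/17 ≈ 0.9412.


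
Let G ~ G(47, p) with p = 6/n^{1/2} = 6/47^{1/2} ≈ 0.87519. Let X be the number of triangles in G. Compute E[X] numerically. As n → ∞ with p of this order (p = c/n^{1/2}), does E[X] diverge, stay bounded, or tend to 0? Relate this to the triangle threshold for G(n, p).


Number of potential triangles: C(47, 3) = 16215.
Each occurs with probability p³ ≈ (0.87519)³ ≈ 6.70358259e-01.
By linearity: E[X] = C(47, 3)·p³ ≈ 16215 · 6.70358259e-01 ≈ 10869.859166.
Since α = 1/2 < 1, p = c/n^{1/2} ≫ 1/n is above the triangle threshold p ~ 1/n. Asymptotically E[X] ~ (c³/6)·n^{3(1−α)} = (6³/6)·n^{1.5} → ∞; triangles are abundant w.h.p.

E[X] ≈ 10869.859166; in regime p = Θ(1/n^{1/2}) E[X] diverges (above the triangle threshold p ~ 1/n).


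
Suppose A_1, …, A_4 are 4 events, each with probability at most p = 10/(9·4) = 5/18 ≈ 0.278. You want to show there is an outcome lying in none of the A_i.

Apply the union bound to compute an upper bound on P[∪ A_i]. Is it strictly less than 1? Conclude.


Union bound: P[∪_{i=1}^{4} A_i] ≤ Σ_i P[A_i] ≤ 4·p = 4·(5/18) = 10/9.
Numerically: 10/9 ≈ 1.111.
Is 10/9 < 1? NO.
Since the bound 10/9 is ≥ 1, the union bound is uninformative here; it does NOT by itself certify existence.

4·p = 10/9 ≈ 1.111; existence NOT certified by the union bound.


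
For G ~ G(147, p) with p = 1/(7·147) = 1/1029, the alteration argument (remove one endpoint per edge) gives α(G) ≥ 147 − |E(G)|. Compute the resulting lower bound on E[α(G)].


E[|E(G)|] = C(147, 2)·p = 10731 · (1/1029) = 73/7.
E[α(G)] ≥ n − E[|E(G)|] = 147 − 73/7 = 956/7.
Numerically: ≈ 136.571.
(This is only a lower bound; the true E[α(G)] may be larger.)

E[α(G)] ≥ 956/7 ≈ 136.571.


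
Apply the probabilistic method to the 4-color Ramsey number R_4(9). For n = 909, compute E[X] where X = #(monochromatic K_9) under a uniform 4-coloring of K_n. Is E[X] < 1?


E[X] = C(909, 9) · 4^{1 − 36} = 1122169012923711463931 · 4^{−35} = 1122169012923711463931/1180591620717411303424.
As a reduced fraction: E[X] = 1122169012923711463931/1180591620717411303424 ≈ 0.9505141.
Is E[X] < 1? YES.
Since E[X] < 1, there exists a 4-coloring of K_{909} with no monochromatic K_9; hence R_4(9) > 909.

E[X] = 1122169012923711463931/1180591620717411303424 ≈ 0.9505141; E[X] < 1, so R_4(9) > 909.


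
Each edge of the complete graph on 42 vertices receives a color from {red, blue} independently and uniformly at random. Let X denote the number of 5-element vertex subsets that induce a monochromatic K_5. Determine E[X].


Let X = Σ_S X_S over the C(42, 5) = 850668 subsets S of size 5, where X_S = 1 if the K_5 on S is monochromatic.
For a fixed S, the K_5 on S has C(5, 2) = 10 edges. P[all 10 edges red] = (1/2)^10, and likewise for blue, so P[monochromatic] = 2·(1/2)^10 = 2^{1 − 10} = 1/512.
By linearity: E[X] = C(42, 5) · 2^{1 − 10} = 850668 · 1/512 = 212667/128.
Numerically: E[X] ≈ 1661.460938.

E[X] = C(42,5)·2^(1−C(5,2)) = 212667/128 ≈ 1661.460938.


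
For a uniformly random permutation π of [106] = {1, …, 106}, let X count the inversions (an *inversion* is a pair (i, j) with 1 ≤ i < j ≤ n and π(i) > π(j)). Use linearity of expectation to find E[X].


Write X = Σ X_I over the C(106, 2) = 5565 pairs i < j, with X_I the indicator of one inversion.
There are 5565 indicators.
For each fixed pair i < j, the values π(i) and π(j) are two distinct elements of {1, …, 106} in uniformly random order; by symmetry P[π(i) > π(j)] = 1/2.
By linearity: E[X] = 5565 · (1/2) = C(106, 2) · (1/2) = 5565/2 = 5565/2 ≈ 2782.50000.

E[X] = 5565/2 = 2782.50000.


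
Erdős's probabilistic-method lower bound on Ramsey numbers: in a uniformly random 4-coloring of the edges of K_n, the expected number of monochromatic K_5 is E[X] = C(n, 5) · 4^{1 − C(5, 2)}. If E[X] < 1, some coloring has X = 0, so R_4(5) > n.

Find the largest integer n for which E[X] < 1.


We need C(n, 5) · 4^{1 − 10} < 1, i.e. C(n, 5) < 4^{10 − 1} = 262144.
Check values of n near the boundary:
  n = 29: C(29, 5) = 118755; 118755 < 262144? YES
  n = 30: C(30, 5) = 142506; 142506 < 262144? YES
  n = 31: C(31, 5) = 169911; 169911 < 262144? YES
  n = 32: C(32, 5) = 201376; 201376 < 262144? YES
  n = 33: C(33, 5) = 237336; 237336 < 262144? YES
  n = 34: C(34, 5) = 278256; 278256 < 262144? NO
  n = 35: C(35, 5) = 324632; 324632 < 262144? NO
The largest n with C(n, 5) < 262144 is n = 33 (where E[X] = 29667/32768 ≈ 0.90536). Hence R_4(5) > 33, i.e. R_4(5) ≥ 34.

Largest n = 33; hence R_4(5) > 33.


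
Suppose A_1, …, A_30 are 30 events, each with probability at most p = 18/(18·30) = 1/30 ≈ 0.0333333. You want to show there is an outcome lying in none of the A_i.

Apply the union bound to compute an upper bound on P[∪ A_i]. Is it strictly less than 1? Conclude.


Union bound: P[∪_{i=1}^{30} A_i] ≤ Σ_i P[A_i] ≤ 30·p = 30·(1/30) = 1.
Numerically: 1 ≈ 1.0000000.
Is 1 < 1? NO.
Since the bound 1 is ≥ 1, the union bound is uninformative here; it does NOT by itself certify existence.

30·p = 1 ≈ 1.0000000; existence NOT certified by the union bound.


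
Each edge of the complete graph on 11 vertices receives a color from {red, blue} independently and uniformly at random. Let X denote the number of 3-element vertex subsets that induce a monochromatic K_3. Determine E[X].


Let X = Σ_S X_S over the C(11, 3) = 165 subsets S of size 3, where X_S = 1 if the K_3 on S is monochromatic.
For a fixed S, the K_3 on S has C(3, 2) = 3 edges. P[all 3 edges red] = (1/2)^3, and likewise for blue, so P[monochromatic] = 2·(1/2)^3 = 2^{1 − 3} = 1/4.
Summing: E[X] = C(11, 3) · 2^{1 − 3} = 165 · 1/4 = 165/4.
Numerically: E[X] ≈ 41.250.

E[X] = C(11,3)·2^(1−C(3,2)) = 165/4 ≈ 41.250.


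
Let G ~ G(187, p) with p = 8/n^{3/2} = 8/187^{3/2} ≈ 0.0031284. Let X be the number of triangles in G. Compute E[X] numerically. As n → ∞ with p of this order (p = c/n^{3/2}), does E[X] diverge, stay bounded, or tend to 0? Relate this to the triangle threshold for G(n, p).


Number of potential triangles: C(187, 3) = 1072445.
Each occurs with probability p³ ≈ (0.0031284)³ ≈ 3.0618417e-08.
By linearity: E[X] = C(187, 3)·p³ ≈ 1072445 · 3.0618417e-08 ≈ 0.03284.
Since α = 3/2 > 1, p = c/n^{3/2} = o(1/n) is below the triangle threshold p ~ 1/n. Asymptotically E[X] ~ (c³/6)·n^{3(1−α)} = (8³/6)·n^{-1.5} → 0, so by Markov's inequality G has no triangles w.h.p.

E[X] ≈ 0.03284; in regime p = Θ(1/n^{3/2}) E[X] tends to 0 (below the triangle threshold p ~ 1/n).


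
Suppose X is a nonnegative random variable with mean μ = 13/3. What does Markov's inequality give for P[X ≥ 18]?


μ = E[X] = 13/3, a = 18.
Markov: P[X ≥ 18] ≤ μ/a = (13/3)/18 = 13/54.
Numerically: ≈ 0.241.
(Since a = 18 > μ = 4.333, the bound 13/54 is < 1 and informative.)

P[X ≥ 18] ≤ 13/54 ≈ 0.241.


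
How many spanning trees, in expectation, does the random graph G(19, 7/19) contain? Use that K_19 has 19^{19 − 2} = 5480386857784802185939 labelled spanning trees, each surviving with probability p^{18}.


K_19 has 19^{19 − 2} = 5480386857784802185939 labelled spanning trees.
For each such spanning tree H, let X_H = 1 if all 18 edges of H are present in G. Then P[X_H = 1] = p^{18} = (7/19)^{18} = 1628413597910449/104127350297911241532841.
Summing the indicators: E[X] = Σ_H E[X_H] = 5480386857784802185939 · p^{18} = 5480386857784802185939 · 1628413597910449/104127350297911241532841 = 1628413597910449/19.
Numerically: E[X] ≈ 8.5706e+13.

E[X] = 5480386857784802185939 · (7/19)^{18} = 1628413597910449/19 ≈ 8.5706e+13.


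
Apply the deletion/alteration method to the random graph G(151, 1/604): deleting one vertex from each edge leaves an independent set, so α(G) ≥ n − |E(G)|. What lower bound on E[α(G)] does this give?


E[|E(G)|] = C(151, 2)·p = 11325 · (1/604) = 75/4.
E[α(G)] ≥ n − E[|E(G)|] = 151 − 75/4 = 529/4.
Numerically: ≈ 132.2500.
(This is only a lower bound; the true E[α(G)] may be larger.)

E[α(G)] ≥ 529/4 ≈ 132.2500.


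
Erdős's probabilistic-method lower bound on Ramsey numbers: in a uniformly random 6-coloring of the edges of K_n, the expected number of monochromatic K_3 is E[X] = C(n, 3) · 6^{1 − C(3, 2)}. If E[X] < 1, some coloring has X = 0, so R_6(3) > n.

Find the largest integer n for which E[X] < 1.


We need C(n, 3) · 6^{1 − 3} < 1, i.e. C(n, 3) < 6^{3 − 1} = 36.
Check values of n near the boundary:
  n = 6: C(6, 3) = 20; 20 < 36? YES
  n = 7: C(7, 3) = 35; 35 < 36? YES
  n = 8: C(8, 3) = 56; 56 < 36? NO
  n = 9: C(9, 3) = 84; 84 < 36? NO
  n = 10: C(10, 3) = 120; 120 < 36? NO
The largest n with C(n, 3) < 36 is n = 7 (where E[X] = 35/36 ≈ 0.9722). Hence R_6(3) > 7, i.e. R_6(3) ≥ 8.

Largest n = 7; hence R_6(3) > 7.


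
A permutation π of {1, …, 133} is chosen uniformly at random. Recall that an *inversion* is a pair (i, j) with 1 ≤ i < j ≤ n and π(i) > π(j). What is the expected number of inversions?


Write X = Σ X_I over the C(133, 2) = 8778 pairs i < j, with X_I the indicator of one inversion.
There are 8778 indicators.
For each fixed pair i < j, the values π(i) and π(j) are two distinct elements of {1, …, 133} in uniformly random order; by symmetry P[π(i) > π(j)] = 1/2.
By linearity: E[X] = 8778 · (1/2) = C(133, 2) · (1/2) = 8778/2 = 4389 ≈ 4389.000000.

E[X] = 4389 = 4389.000000.


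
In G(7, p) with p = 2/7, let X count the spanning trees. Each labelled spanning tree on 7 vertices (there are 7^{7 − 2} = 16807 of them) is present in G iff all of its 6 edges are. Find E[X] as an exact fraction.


K_7 has 7^{7 − 2} = 16807 labelled spanning trees.
For each such spanning tree H, let X_H = 1 if all 6 edges of H are present in G. Then P[X_H = 1] = p^{6} = (2/7)^{6} = 64/117649.
Summing the indicators: E[X] = Σ_H E[X_H] = 16807 · p^{6} = 16807 · 64/117649 = 64/7.
Numerically: E[X] ≈ 9.1429.

E[X] = 16807 · (2/7)^{6} = 64/7 ≈ 9.1429.


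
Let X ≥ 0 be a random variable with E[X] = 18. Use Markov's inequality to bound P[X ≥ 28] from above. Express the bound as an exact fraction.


μ = E[X] = 18, a = 28.
Markov: P[X ≥ 28] ≤ μ/a = (18)/28 = 9/14.
Numerically: ≈ 0.642857.
(Since a = 28 > μ = 18.000000, the bound 9/14 is < 1 and informative.)

P[X ≥ 28] ≤ 9/14 ≈ 0.642857.


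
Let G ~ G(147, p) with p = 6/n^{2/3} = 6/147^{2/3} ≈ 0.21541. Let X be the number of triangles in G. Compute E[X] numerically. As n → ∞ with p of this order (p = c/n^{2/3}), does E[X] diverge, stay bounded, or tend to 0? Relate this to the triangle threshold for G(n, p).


Number of potential triangles: C(147, 3) = 518665.
Each occurs with probability p³ ≈ (0.21541)³ ≈ 9.9958351e-03.
By linearity: E[X] = C(147, 3)·p³ ≈ 518665 · 9.9958351e-03 ≈ 5184.48980.
Since α = 2/3 < 1, p = c/n^{2/3} ≫ 1/n is above the triangle threshold p ~ 1/n. Asymptotically E[X] ~ (c³/6)·n^{3(1−α)} = (6³/6)·n^{1} → ∞; triangles are abundant w.h.p.

E[X] ≈ 5184.48980; in regime p = Θ(1/n^{2/3}) E[X] diverges (above the triangle threshold p ~ 1/n).


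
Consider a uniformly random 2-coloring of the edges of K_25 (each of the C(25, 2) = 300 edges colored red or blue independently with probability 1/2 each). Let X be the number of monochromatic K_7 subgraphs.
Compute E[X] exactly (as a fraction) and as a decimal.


Let X = Σ_S X_S over the C(25, 7) = 480700 subsets S of size 7, where X_S = 1 if the K_7 on S is monochromatic.
For a fixed S, the K_7 on S has C(7, 2) = 21 edges. P[all 21 edges red] = (1/2)^21, and likewise for blue, so P[monochromatic] = 2·(1/2)^21 = 2^{1 − 21} = 1/1048576.
By linearity of expectation: E[X] = C(25, 7) · 2^{1 − 21} = 480700 · 1/1048576 = 120175/262144.
Numerically: E[X] ≈ 0.45843.

E[X] = C(25,7)·2^(1−C(7,2)) = 120175/262144 ≈ 0.45843.


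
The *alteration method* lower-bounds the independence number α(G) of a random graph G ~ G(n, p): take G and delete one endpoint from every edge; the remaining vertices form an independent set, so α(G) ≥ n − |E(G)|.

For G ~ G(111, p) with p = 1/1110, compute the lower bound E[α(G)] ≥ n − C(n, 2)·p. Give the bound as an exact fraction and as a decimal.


E[|E(G)|] = C(111, 2)·p = 6105 · (1/1110) = 11/2.
E[α(G)] ≥ n − E[|E(G)|] = 111 − 11/2 = 211/2.
Numerically: ≈ 105.50000.
(This is only a lower bound; the true E[α(G)] may be larger.)

E[α(G)] ≥ 211/2 ≈ 105.50000.


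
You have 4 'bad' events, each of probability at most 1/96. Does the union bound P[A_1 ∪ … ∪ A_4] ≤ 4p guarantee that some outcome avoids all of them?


Union bound: P[∪_{i=1}^{4} A_i] ≤ Σ_i P[A_i] ≤ 4·p = 4·(1/96) = 1/24.
Numerically: 1/24 ≈ 0.0417.
Is 1/24 < 1? YES.
Since P[∪ A_i] ≤ 1/24 < 1, the complement has P[∩ A_i^c] ≥ 1 − 1/24 = 23/24 > 0, so some outcome avoids every A_i.

4·p = 1/24 ≈ 0.0417; existence CERTIFIED by the union bound.


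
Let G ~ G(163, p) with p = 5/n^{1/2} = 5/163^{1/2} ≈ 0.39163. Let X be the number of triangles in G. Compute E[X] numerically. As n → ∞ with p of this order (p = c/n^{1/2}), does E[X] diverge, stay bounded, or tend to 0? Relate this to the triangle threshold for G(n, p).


Number of potential triangles: C(163, 3) = 708561.
Each occurs with probability p³ ≈ (0.39163)³ ≈ 6.00659854e-02.
By linearity: E[X] = C(163, 3)·p³ ≈ 708561 · 6.00659854e-02 ≈ 42560.414701.
Since α = 1/2 < 1, p = c/n^{1/2} ≫ 1/n is above the triangle threshold p ~ 1/n. Asymptotically E[X] ~ (c³/6)·n^{3(1−α)} = (5³/6)·n^{1.5} → ∞; triangles are abundant w.h.p.

E[X] ≈ 42560.414701; in regime p = Θ(1/n^{1/2}) E[X] diverges (above the triangle threshold p ~ 1/n).


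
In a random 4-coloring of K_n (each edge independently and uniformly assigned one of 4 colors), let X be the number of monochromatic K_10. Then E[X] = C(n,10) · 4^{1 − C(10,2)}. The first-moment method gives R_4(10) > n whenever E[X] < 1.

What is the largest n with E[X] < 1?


We need C(n, 10) · 4^{1 − 45} < 1, i.e. C(n, 10) < 4^{45 − 1} = 309485009821345068724781056.
Check values of n near the boundary:
  n = 2021: C(2021, 10) = 306347841644770462864800616; 306347841644770462864800616 < 309485009821345068724781056? YES
  n = 2022: C(2022, 10) = 307870445231474093395937796; 307870445231474093395937796 < 309485009821345068724781056? YES
  n = 2023: C(2023, 10) = 309399856285778485315440716; 309399856285778485315440716 < 309485009821345068724781056? YES
  n = 2024: C(2024, 10) = 310936101848269937576192656; 310936101848269937576192656 < 309485009821345068724781056? NO
  n = 2025: C(2025, 10) = 312479209053472269772600560; 312479209053472269772600560 < 309485009821345068724781056? NO
  n = 2026: C(2026, 10) = 314029205130126398094885285; 314029205130126398094885285 < 309485009821345068724781056? NO
The largest n with C(n, 10) < 309485009821345068724781056 is n = 2023 (where E[X] = 77349964071444621328860179/77371252455336267181195264 ≈ 1.000). Hence R_4(10) > 2023, i.e. R_4(10) ≥ 2024.

Largest n = 2023; hence R_4(10) > 2023.


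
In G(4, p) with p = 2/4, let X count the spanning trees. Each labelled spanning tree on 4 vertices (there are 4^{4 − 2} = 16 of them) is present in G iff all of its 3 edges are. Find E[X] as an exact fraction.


K_4 has 4^{4 − 2} = 16 labelled spanning trees.
For each such spanning tree H, let X_H = 1 if all 3 edges of H are present in G. Then P[X_H = 1] = p^{3} = (1/2)^{3} = 1/8.
By linearity: E[X] = Σ_H E[X_H] = 16 · p^{3} = 16 · 1/8 = 2.
Numerically: E[X] ≈ 2.

E[X] = 16 · (1/2)^{3} = 2 ≈ 2.


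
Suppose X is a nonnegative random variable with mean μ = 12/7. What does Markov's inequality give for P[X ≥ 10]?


μ = E[X] = 12/7, a = 10.
Markov: P[X ≥ 10] ≤ μ/a = (12/7)/10 = 6/35.
Numerically: ≈ 0.17143.
(Since a = 10 > μ = 1.71429, the bound 6/35 is < 1 and informative.)

P[X ≥ 10] ≤ 6/35 ≈ 0.17143.


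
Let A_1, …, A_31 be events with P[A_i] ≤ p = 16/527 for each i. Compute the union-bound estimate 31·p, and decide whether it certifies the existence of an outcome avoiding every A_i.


Union bound: P[∪_{i=1}^{31} A_i] ≤ Σ_i P[A_i] ≤ 31·p = 31·(16/527) = 16/17.
Numerically: 16/17 ≈ 0.941.
Is 16/17 < 1? YES.
Since P[∪ A_i] ≤ 16/17 < 1, the complement has P[∩ A_i^c] ≥ 1 − 16/17 = 1/17 > 0, so some outcome avoids every A_i.

31·p = 16/17 ≈ 0.941; existence CERTIFIED by the union bound.


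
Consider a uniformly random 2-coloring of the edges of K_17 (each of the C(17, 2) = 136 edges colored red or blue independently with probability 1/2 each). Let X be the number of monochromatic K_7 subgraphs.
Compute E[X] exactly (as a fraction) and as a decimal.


Let X = Σ_S X_S over the C(17, 7) = 19448 subsets S of size 7, where X_S = 1 if the K_7 on S is monochromatic.
For a fixed S, the K_7 on S has C(7, 2) = 21 edges. P[all 21 edges red] = (1/2)^21, and likewise for blue, so P[monochromatic] = 2·(1/2)^21 = 2^{1 − 21} = 1/1048576.
Summing: E[X] = C(17, 7) · 2^{1 − 21} = 19448 · 1/1048576 = 2431/131072.
Numerically: E[X] ≈ 0.019.

E[X] = C(17,7)·2^(1−C(7,2)) = 2431/131072 ≈ 0.019.
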